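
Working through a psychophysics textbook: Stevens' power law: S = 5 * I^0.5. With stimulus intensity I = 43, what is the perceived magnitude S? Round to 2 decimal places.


S = 5 * 43^0.5
43^0.5 = 6.5574
S = 5 * 6.5574
= 32.79


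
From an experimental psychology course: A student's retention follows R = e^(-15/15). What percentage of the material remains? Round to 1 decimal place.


R = e^(-t/S)
-t/S = -15/15 = -1.0
R = e^(-1.0) = 0.367879
Percentage = 0.367879 * 100
= 36.8


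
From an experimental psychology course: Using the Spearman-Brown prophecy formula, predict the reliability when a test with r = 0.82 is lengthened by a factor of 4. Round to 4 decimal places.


r_new = n*r / (1 + (n-1)*r)
Numerator = 4 * 0.82 = 3.28
Denominator = 1 + 3 * 0.82 = 3.46
r_new = 3.28 / 3.46
= 0.9480


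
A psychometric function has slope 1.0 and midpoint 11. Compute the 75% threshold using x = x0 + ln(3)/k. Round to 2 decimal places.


At P = 0.75: 0.75 = 1/(1 + e^(-k*(x-x0)))
Solving: e^(-k*(x-x0)) = 1/3
x = x0 + ln(3)/k
ln(3) = 1.0986
x = 11 + 1.0986/1.0
= 11 + 1.0986
= 12.10


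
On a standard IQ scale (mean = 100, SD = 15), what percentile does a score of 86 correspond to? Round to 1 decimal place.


z = (IQ - mean) / SD
z = (86 - 100) / 15 = -0.9333
Percentile = Phi(-0.9333) * 100
Phi(-0.9333) = 0.175333
= 17.5


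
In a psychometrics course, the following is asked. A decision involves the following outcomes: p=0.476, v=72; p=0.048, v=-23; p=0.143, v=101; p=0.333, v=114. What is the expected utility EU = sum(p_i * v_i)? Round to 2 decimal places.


EU = sum(p_i * v_i)
0.476 * 72 = 34.272
0.048 * -23 = -1.104
0.143 * 101 = 14.443
0.333 * 114 = 37.962
EU = 34.272 + -1.104 + 14.443 + 37.962
= 85.57


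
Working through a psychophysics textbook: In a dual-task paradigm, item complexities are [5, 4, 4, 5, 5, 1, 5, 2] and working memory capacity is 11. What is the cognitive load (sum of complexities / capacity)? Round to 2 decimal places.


Total complexity = 5 + 4 + 4 + 5 + 5 + 1 + 5 + 2 = 31
Load = total / capacity = 31 / 11
= 2.82


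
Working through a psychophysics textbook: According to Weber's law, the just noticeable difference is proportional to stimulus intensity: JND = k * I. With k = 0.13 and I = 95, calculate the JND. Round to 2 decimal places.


JND = k * I
JND = 0.13 * 95
= 12.35


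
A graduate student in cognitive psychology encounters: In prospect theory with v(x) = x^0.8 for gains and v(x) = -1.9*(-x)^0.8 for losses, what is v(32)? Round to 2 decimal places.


Since x = 32 >= 0, use v(x) = x^0.8
32^0.8 = 16.0
v(32) = 16.00


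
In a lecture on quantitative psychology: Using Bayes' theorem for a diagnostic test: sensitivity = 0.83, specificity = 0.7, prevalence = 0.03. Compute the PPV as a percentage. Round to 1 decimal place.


PPV = (sens * prev) / (sens * prev + (1-spec) * (1-prev))
Numerator = 0.83 * 0.03 = 0.0249
P(positive and no disease) = (1 - spec) * (1 - prev) = (1 - 0.7) * (1 - 0.03) = 0.291
Denominator = 0.0249 + 0.291 = 0.3159
PPV = 0.0249 / 0.3159 = 0.078822
As percentage = 7.9


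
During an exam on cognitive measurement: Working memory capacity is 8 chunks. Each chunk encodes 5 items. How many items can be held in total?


Total items = chunks * items_per_chunk
= 8 * 5
= 40


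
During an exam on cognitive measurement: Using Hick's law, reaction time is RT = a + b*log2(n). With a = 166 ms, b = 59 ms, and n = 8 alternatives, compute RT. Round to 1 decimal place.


RT = 166 + 59 * log2(8)
log2(8) = 3.0
RT = 166 + 59 * 3.0
= 166 + 177.0
= 343.0 ms


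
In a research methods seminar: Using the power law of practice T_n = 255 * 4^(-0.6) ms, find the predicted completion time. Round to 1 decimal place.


T_n = 255 * 4^(-0.6)
4^(-0.6) = 0.435275
T_n = 255 * 0.435275
= 111.0 ms


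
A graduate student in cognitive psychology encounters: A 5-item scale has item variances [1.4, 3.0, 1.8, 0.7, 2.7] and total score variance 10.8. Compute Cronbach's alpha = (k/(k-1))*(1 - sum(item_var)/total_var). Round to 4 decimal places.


alpha = (k/(k-1)) * (1 - sum(s_i^2)/s_total^2)
sum(item variances) = 9.6
k/(k-1) = 5/4 = 1.25
1 - 9.6/10.8 = 1 - 0.888889 = 0.111111
alpha = 1.25 * 0.111111
= 0.1389


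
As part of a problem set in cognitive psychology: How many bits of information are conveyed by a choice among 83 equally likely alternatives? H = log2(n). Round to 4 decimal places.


H = log2(n)
H = log2(83)
= 6.3750


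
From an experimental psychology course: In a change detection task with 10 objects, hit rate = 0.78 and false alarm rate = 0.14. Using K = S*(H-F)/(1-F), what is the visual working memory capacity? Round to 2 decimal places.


K = S * (H - F) / (1 - F)
H - F = 0.64
1 - F = 0.86
K = 10 * 0.64 / 0.86
= 7.44


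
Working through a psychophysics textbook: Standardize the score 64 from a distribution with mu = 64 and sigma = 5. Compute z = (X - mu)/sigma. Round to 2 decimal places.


z = (X - mu) / sigma
= (64 - 64) / 5
= 0 / 5
= 0.00


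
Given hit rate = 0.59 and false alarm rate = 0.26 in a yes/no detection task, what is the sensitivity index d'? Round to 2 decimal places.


d' = z(HR) - z(FAR)
z(0.59) = 0.2275
z(0.26) = -0.6433
d' = 0.2275 - -0.6433
= 0.87


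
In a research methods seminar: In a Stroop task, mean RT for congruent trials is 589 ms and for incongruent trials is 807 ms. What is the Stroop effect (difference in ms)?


Stroop effect = RT(incongruent) - RT(congruent)
= 807 - 589
= 218 ms


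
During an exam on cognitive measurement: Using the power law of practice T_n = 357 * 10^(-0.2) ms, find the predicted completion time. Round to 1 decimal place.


T_n = 357 * 10^(-0.2)
10^(-0.2) = 0.630957
T_n = 357 * 0.630957
= 225.3 ms


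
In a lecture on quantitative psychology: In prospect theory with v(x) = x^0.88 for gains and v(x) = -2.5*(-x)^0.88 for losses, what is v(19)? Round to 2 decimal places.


Since x = 19 >= 0, use v(x) = x^0.88
19^0.88 = 13.3445
v(19) = 13.34


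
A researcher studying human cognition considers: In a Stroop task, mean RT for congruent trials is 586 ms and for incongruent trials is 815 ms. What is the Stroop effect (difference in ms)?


Stroop effect = RT(incongruent) - RT(congruent)
= 815 - 586
= 229 ms


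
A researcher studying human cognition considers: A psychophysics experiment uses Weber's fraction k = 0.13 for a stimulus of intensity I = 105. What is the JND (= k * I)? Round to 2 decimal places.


JND = k * I
JND = 0.13 * 105
= 13.65


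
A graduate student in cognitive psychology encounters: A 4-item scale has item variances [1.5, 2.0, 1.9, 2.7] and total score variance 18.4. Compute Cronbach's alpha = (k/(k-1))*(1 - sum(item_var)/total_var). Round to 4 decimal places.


alpha = (k/(k-1)) * (1 - sum(s_i^2)/s_total^2)
sum(item variances) = 8.1
k/(k-1) = 4/3 = 1.333333
1 - 8.1/18.4 = 1 - 0.440217 = 0.559783
alpha = 1.333333 * 0.559783
= 0.7464


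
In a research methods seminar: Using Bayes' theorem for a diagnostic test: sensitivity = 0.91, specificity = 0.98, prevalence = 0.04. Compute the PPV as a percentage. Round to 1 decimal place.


PPV = (sens * prev) / (sens * prev + (1-spec) * (1-prev))
Numerator = 0.91 * 0.04 = 0.0364
P(positive and no disease) = (1 - spec) * (1 - prev) = (1 - 0.98) * (1 - 0.04) = 0.0192
Denominator = 0.0364 + 0.0192 = 0.0556
PPV = 0.0364 / 0.0556 = 0.654676
As percentage = 65.5


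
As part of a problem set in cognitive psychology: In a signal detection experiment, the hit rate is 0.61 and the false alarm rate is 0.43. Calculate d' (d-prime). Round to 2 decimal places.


d' = z(HR) - z(FAR)
z(0.61) = 0.2793
z(0.43) = -0.1764
d' = 0.2793 - -0.1764
= 0.46


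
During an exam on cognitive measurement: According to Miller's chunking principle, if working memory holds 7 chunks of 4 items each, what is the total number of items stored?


Total items = chunks * items_per_chunk
= 7 * 4
= 28


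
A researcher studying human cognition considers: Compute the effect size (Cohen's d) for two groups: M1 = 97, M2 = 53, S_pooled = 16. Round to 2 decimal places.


Cohen's d = (M1 - M2) / S_pooled
= (97 - 53) / 16
= 44 / 16
= 2.75


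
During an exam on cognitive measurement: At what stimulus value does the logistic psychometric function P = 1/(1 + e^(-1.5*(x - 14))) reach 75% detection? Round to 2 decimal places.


At P = 0.75: 0.75 = 1/(1 + e^(-k*(x-x0)))
Solving: e^(-k*(x-x0)) = 1/3
x = x0 + ln(3)/k
ln(3) = 1.0986
x = 14 + 1.0986/1.5
= 14 + 0.7324
= 14.73


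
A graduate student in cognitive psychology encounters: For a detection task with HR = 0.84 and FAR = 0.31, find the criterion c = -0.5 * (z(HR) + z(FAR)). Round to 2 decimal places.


c = -0.5 * (z(HR) + z(FAR))
z(0.84) = 0.9945
z(0.31) = -0.4959
c = -0.5 * (0.9945 + -0.4959)
= -0.5 * 0.4986
= -0.25


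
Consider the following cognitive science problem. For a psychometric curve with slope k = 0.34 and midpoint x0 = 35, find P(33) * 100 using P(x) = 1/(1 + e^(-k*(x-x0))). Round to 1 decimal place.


P(x) = 1/(1 + e^(-0.34*(33 - 35)))
Exponent = -0.34 * -2 = 0.68
e^(0.68) = 1.973878
P = 1/(1 + 1.973878) = 0.336261
Percentage = 33.6


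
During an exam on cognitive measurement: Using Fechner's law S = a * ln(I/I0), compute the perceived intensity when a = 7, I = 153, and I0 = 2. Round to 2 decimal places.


S = 7 * ln(153/2)
I/I0 = 76.5
ln(76.5) = 4.3373
S = 7 * 4.3373
= 30.36


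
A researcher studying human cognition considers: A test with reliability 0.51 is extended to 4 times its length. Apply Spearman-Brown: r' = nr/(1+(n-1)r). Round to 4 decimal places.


r_new = n*r / (1 + (n-1)*r)
Numerator = 4 * 0.51 = 2.04
Denominator = 1 + 3 * 0.51 = 2.53
r_new = 2.04 / 2.53
= 0.8063


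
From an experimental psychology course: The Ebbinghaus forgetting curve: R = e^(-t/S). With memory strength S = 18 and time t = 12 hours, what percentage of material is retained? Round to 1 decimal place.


R = e^(-t/S)
-t/S = -12/18 = -0.666667
R = e^(-0.666667) = 0.513417
Percentage = 0.513417 * 100
= 51.3


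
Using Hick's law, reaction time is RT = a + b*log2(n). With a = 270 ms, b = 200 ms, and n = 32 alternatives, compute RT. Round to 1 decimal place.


RT = 270 + 200 * log2(32)
log2(32) = 5.0
RT = 270 + 200 * 5.0
= 270 + 1000.0
= 1270.0 ms


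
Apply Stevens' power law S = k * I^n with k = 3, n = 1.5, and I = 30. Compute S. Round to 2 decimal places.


S = 3 * 30^1.5
30^1.5 = 164.3168
S = 3 * 164.3168
= 492.95


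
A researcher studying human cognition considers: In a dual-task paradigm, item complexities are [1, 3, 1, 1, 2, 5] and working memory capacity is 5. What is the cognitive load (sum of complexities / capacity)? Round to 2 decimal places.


Total complexity = 1 + 3 + 1 + 1 + 2 + 5 = 13
Load = total / capacity = 13 / 5
= 2.60


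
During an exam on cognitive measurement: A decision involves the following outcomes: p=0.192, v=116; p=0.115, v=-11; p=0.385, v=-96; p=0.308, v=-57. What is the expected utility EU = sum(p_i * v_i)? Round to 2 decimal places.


EU = sum(p_i * v_i)
0.192 * 116 = 22.272
0.115 * -11 = -1.265
0.385 * -96 = -36.96
0.308 * -57 = -17.556
EU = 22.272 + -1.265 + -36.96 + -17.556
= -33.51


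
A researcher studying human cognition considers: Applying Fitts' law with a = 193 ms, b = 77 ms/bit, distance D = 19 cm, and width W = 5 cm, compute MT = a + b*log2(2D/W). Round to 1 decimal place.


MT = 193 + 77 * log2(2*19/5)
2D/W = 7.6
log2(7.6) = 2.926
MT = 193 + 77 * 2.926
= 418.3 ms


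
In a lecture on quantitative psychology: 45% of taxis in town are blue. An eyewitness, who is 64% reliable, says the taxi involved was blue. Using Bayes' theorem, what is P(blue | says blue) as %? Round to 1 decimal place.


P(blue | says blue) = P(says blue | blue)*P(blue) / [P(says blue | blue)*P(blue) + P(says blue | not blue)*P(not blue)]
Numerator = 0.64 * 0.45 = 0.288
False identification = 0.36 * 0.55 = 0.198
P = 0.288 / (0.288 + 0.198)
= 0.288 / 0.486
As percentage = 59.3


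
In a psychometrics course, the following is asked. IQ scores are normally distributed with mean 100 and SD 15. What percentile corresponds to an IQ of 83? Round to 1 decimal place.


z = (IQ - mean) / SD
z = (83 - 100) / 15 = -1.1333
Percentile = Phi(-1.1333) * 100
Phi(-1.1333) = 0.128544
= 12.9


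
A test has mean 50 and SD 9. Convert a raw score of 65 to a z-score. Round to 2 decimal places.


z = (X - mu) / sigma
= (65 - 50) / 9
= 15 / 9
= 1.67


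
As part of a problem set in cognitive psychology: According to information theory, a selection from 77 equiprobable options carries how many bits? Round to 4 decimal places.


H = log2(n)
H = log2(77)
= 6.2668


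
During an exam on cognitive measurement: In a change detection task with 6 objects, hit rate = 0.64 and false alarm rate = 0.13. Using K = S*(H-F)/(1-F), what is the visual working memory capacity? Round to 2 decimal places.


K = S * (H - F) / (1 - F)
H - F = 0.51
1 - F = 0.87
K = 6 * 0.51 / 0.87
= 3.52


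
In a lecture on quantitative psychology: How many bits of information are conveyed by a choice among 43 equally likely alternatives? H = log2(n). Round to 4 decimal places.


H = log2(n)
H = log2(43)
= 5.4263


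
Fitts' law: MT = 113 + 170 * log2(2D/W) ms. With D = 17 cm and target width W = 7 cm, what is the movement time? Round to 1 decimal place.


MT = 113 + 170 * log2(2*17/7)
2D/W = 4.857143
log2(4.857143) = 2.2801
MT = 113 + 170 * 2.2801
= 500.6 ms


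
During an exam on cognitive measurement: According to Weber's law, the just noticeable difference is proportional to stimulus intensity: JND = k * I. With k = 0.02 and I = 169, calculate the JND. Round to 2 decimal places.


JND = k * I
JND = 0.02 * 169
= 3.38


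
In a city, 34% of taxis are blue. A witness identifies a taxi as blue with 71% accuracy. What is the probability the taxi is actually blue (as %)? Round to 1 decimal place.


P(blue | says blue) = P(says blue | blue)*P(blue) / [P(says blue | blue)*P(blue) + P(says blue | not blue)*P(not blue)]
Numerator = 0.71 * 0.34 = 0.2414
False identification = 0.29 * 0.66 = 0.1914
P = 0.2414 / (0.2414 + 0.1914)
= 0.2414 / 0.4328
As percentage = 55.8


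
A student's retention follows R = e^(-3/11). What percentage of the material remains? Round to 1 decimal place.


R = e^(-t/S)
-t/S = -3/11 = -0.272727
R = e^(-0.272727) = 0.761301
Percentage = 0.761301 * 100
= 76.1


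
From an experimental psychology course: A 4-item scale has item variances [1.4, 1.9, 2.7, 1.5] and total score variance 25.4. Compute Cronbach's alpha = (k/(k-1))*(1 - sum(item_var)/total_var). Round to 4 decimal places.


alpha = (k/(k-1)) * (1 - sum(s_i^2)/s_total^2)
sum(item variances) = 7.5
k/(k-1) = 4/3 = 1.333333
1 - 7.5/25.4 = 1 - 0.295276 = 0.704724
alpha = 1.333333 * 0.704724
= 0.9396


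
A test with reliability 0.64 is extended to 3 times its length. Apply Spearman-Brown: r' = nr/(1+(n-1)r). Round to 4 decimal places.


r_new = n*r / (1 + (n-1)*r)
Numerator = 3 * 0.64 = 1.92
Denominator = 1 + 2 * 0.64 = 2.28
r_new = 1.92 / 2.28
= 0.8421


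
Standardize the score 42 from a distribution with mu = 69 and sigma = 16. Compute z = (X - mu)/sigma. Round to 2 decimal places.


z = (X - mu) / sigma
= (42 - 69) / 16
= -27 / 16
= -1.69


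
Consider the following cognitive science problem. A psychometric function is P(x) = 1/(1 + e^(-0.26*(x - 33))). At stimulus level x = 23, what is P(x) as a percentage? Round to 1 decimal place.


P(x) = 1/(1 + e^(-0.26*(23 - 33)))
Exponent = -0.26 * -10 = 2.6
e^(2.6) = 13.463738
P = 1/(1 + 13.463738) = 0.069138
Percentage = 6.9


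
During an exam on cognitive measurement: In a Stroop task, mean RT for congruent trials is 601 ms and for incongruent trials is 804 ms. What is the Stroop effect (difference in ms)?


Stroop effect = RT(incongruent) - RT(congruent)
= 804 - 601
= 203 ms


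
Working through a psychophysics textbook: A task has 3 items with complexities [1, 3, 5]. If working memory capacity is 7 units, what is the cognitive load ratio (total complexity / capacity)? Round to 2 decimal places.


Total complexity = 1 + 3 + 5 = 9
Load = total / capacity = 9 / 7
= 1.29


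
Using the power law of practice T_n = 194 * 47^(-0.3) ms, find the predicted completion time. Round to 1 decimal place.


T_n = 194 * 47^(-0.3)
47^(-0.3) = 0.315044
T_n = 194 * 0.315044
= 61.1 ms


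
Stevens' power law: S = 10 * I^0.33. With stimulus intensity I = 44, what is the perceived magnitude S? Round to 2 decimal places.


S = 10 * 44^0.33
44^0.33 = 3.4861
S = 10 * 3.4861
= 34.86


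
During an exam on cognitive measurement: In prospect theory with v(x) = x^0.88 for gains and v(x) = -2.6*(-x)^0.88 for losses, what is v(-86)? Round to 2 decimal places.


Since x = -86 < 0, use v(x) = -lambda*(-x)^alpha
(-x) = 86
86^0.88 = 50.3917
v(-86) = -2.6 * 50.3917
= -131.02


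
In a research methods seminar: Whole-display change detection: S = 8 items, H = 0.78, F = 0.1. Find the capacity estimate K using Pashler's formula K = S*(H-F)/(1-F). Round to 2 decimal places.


K = S * (H - F) / (1 - F)
H - F = 0.68
1 - F = 0.9
K = 8 * 0.68 / 0.9
= 6.04


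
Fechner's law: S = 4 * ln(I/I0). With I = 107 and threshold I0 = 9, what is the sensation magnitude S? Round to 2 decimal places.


S = 4 * ln(107/9)
I/I0 = 11.888889
ln(11.888889) = 2.4756
S = 4 * 2.4756
= 9.90


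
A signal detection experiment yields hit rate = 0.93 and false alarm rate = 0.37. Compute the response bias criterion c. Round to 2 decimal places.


c = -0.5 * (z(HR) + z(FAR))
z(0.93) = 1.4758
z(0.37) = -0.3319
c = -0.5 * (1.4758 + -0.3319)
= -0.5 * 1.1439
= -0.57


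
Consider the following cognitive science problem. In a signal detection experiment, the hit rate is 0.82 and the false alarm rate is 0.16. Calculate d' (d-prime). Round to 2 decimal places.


d' = z(HR) - z(FAR)
z(0.82) = 0.9154
z(0.16) = -0.9945
d' = 0.9154 - -0.9945
= 1.91


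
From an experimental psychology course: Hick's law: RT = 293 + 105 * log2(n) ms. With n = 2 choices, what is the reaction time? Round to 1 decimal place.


RT = 293 + 105 * log2(2)
log2(2) = 1.0
RT = 293 + 105 * 1.0
= 293 + 105.0
= 398.0 ms


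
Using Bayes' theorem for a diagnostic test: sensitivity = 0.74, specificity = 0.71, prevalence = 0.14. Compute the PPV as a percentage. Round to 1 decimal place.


PPV = (sens * prev) / (sens * prev + (1-spec) * (1-prev))
Numerator = 0.74 * 0.14 = 0.1036
P(positive and no disease) = (1 - spec) * (1 - prev) = (1 - 0.71) * (1 - 0.14) = 0.2494
Denominator = 0.1036 + 0.2494 = 0.353
PPV = 0.1036 / 0.353 = 0.293484
As percentage = 29.3


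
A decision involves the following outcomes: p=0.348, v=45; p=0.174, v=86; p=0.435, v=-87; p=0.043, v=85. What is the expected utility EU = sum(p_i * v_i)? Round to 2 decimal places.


EU = sum(p_i * v_i)
0.348 * 45 = 15.66
0.174 * 86 = 14.964
0.435 * -87 = -37.845
0.043 * 85 = 3.655
EU = 15.66 + 14.964 + -37.845 + 3.655
= -3.57


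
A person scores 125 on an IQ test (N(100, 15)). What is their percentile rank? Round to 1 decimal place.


z = (IQ - mean) / SD
z = (125 - 100) / 15 = 1.6667
Percentile = Phi(1.6667) * 100
Phi(1.6667) = 0.952213
= 95.2


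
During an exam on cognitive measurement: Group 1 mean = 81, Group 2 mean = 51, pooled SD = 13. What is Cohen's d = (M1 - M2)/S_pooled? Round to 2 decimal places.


Cohen's d = (M1 - M2) / S_pooled
= (81 - 51) / 13
= 30 / 13
= 2.31


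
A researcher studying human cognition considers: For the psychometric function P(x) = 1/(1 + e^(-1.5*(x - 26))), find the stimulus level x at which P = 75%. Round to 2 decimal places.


At P = 0.75: 0.75 = 1/(1 + e^(-k*(x-x0)))
Solving: e^(-k*(x-x0)) = 1/3
x = x0 + ln(3)/k
ln(3) = 1.0986
x = 26 + 1.0986/1.5
= 26 + 0.7324
= 26.73


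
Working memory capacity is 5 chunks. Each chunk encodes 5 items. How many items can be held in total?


Total items = chunks * items_per_chunk
= 5 * 5
= 25


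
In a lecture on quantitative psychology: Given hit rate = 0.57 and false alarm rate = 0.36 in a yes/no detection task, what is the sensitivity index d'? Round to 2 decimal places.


d' = z(HR) - z(FAR)
z(0.57) = 0.1764
z(0.36) = -0.3585
d' = 0.1764 - -0.3585
= 0.53


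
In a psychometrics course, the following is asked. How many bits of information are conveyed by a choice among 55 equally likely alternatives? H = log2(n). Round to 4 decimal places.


H = log2(n)
H = log2(55)
= 5.7814


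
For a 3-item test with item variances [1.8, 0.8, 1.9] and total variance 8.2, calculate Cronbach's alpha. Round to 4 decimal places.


alpha = (k/(k-1)) * (1 - sum(s_i^2)/s_total^2)
sum(item variances) = 4.5
k/(k-1) = 3/2 = 1.5
1 - 4.5/8.2 = 1 - 0.54878 = 0.45122
alpha = 1.5 * 0.45122
= 0.6768


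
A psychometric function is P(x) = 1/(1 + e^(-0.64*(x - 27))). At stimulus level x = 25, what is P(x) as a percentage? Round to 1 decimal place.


P(x) = 1/(1 + e^(-0.64*(25 - 27)))
Exponent = -0.64 * -2 = 1.28
e^(1.28) = 3.59664
P = 1/(1 + 3.59664) = 0.21755
Percentage = 21.8


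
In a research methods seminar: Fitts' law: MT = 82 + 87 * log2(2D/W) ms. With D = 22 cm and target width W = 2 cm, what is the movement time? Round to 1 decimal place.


MT = 82 + 87 * log2(2*22/2)
2D/W = 22.0
log2(22.0) = 4.4594
MT = 82 + 87 * 4.4594
= 470.0 ms


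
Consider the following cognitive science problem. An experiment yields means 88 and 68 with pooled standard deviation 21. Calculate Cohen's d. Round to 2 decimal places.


Cohen's d = (M1 - M2) / S_pooled
= (88 - 68) / 21
= 20 / 21
= 0.95


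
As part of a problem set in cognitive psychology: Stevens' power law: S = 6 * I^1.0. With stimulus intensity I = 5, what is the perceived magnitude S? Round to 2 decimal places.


S = 6 * 5^1.0
5^1.0 = 5.0
S = 6 * 5.0
= 30.00


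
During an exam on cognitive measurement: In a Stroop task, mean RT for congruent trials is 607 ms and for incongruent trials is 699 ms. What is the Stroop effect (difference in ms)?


Stroop effect = RT(incongruent) - RT(congruent)
= 699 - 607
= 92 ms


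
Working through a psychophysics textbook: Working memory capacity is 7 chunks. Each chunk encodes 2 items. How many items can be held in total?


Total items = chunks * items_per_chunk
= 7 * 2
= 14


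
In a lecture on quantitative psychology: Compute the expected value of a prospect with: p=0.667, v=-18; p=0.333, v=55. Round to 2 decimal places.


EU = sum(p_i * v_i)
0.667 * -18 = -12.006
0.333 * 55 = 18.315
EU = -12.006 + 18.315
= 6.31


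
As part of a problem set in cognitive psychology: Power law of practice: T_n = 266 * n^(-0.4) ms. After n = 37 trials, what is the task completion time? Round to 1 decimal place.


T_n = 266 * 37^(-0.4)
37^(-0.4) = 0.235895
T_n = 266 * 0.235895
= 62.7 ms


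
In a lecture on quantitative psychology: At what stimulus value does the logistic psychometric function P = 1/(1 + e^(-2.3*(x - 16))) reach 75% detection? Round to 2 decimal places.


At P = 0.75: 0.75 = 1/(1 + e^(-k*(x-x0)))
Solving: e^(-k*(x-x0)) = 1/3
x = x0 + ln(3)/k
ln(3) = 1.0986
x = 16 + 1.0986/2.3
= 16 + 0.4777
= 16.48


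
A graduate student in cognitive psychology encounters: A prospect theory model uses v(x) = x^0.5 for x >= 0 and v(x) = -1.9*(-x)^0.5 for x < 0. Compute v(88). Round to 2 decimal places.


Since x = 88 >= 0, use v(x) = x^0.5
88^0.5 = 9.3808
v(88) = 9.38


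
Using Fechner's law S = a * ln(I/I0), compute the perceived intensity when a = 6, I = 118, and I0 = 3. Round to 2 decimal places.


S = 6 * ln(118/3)
I/I0 = 39.333333
ln(39.333333) = 3.6721
S = 6 * 3.6721
= 22.03


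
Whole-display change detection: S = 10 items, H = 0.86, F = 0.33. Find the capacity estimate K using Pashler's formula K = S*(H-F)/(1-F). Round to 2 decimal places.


K = S * (H - F) / (1 - F)
H - F = 0.53
1 - F = 0.67
K = 10 * 0.53 / 0.67
= 7.91


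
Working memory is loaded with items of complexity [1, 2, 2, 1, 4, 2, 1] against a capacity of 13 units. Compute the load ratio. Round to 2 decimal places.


Total complexity = 1 + 2 + 2 + 1 + 4 + 2 + 1 = 13
Load = total / capacity = 13 / 13
= 1.00


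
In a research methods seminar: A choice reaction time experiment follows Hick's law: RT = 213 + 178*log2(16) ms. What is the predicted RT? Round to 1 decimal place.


RT = 213 + 178 * log2(16)
log2(16) = 4.0
RT = 213 + 178 * 4.0
= 213 + 712.0
= 925.0 ms


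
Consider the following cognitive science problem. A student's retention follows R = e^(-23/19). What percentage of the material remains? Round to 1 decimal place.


R = e^(-t/S)
-t/S = -23/19 = -1.210526
R = e^(-1.210526) = 0.29804
Percentage = 0.29804 * 100
= 29.8


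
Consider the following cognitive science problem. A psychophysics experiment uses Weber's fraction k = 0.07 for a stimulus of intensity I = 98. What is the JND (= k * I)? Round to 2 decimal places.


JND = k * I
JND = 0.07 * 98
= 6.86


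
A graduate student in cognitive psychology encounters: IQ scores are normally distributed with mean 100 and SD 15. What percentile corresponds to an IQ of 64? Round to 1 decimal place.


z = (IQ - mean) / SD
z = (64 - 100) / 15 = -2.4
Percentile = Phi(-2.4) * 100
Phi(-2.4) = 0.008198
= 0.8


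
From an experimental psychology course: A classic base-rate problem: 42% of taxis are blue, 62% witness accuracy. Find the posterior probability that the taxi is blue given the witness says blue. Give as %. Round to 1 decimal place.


P(blue | says blue) = P(says blue | blue)*P(blue) / [P(says blue | blue)*P(blue) + P(says blue | not blue)*P(not blue)]
Numerator = 0.62 * 0.42 = 0.2604
False identification = 0.38 * 0.58 = 0.2204
P = 0.2604 / (0.2604 + 0.2204)
= 0.2604 / 0.4808
As percentage = 54.2


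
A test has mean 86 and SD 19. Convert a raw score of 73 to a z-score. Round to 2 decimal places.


z = (X - mu) / sigma
= (73 - 86) / 19
= -13 / 19
= -0.68


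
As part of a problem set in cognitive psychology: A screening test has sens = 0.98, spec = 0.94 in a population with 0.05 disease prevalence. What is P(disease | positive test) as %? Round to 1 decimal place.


PPV = (sens * prev) / (sens * prev + (1-spec) * (1-prev))
Numerator = 0.98 * 0.05 = 0.049
P(positive and no disease) = (1 - spec) * (1 - prev) = (1 - 0.94) * (1 - 0.05) = 0.057
Denominator = 0.049 + 0.057 = 0.106
PPV = 0.049 / 0.106 = 0.462264
As percentage = 46.2


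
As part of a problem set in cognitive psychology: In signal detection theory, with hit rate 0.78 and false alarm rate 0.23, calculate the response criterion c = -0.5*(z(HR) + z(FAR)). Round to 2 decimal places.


c = -0.5 * (z(HR) + z(FAR))
z(0.78) = 0.7722
z(0.23) = -0.7388
c = -0.5 * (0.7722 + -0.7388)
= -0.5 * 0.0334
= -0.02


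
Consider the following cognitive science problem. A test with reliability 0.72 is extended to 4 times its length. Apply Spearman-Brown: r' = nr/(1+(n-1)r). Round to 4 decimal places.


r_new = n*r / (1 + (n-1)*r)
Numerator = 4 * 0.72 = 2.88
Denominator = 1 + 3 * 0.72 = 3.16
r_new = 2.88 / 3.16
= 0.9114


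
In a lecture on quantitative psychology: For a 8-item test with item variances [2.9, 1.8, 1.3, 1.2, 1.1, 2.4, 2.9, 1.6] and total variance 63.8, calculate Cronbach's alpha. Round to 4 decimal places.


alpha = (k/(k-1)) * (1 - sum(s_i^2)/s_total^2)
sum(item variances) = 15.2
k/(k-1) = 8/7 = 1.142857
1 - 15.2/63.8 = 1 - 0.238245 = 0.761755
alpha = 1.142857 * 0.761755
= 0.8706


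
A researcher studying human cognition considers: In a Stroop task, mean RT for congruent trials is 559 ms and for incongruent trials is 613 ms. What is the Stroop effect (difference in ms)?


Stroop effect = RT(incongruent) - RT(congruent)
= 613 - 559
= 54 ms


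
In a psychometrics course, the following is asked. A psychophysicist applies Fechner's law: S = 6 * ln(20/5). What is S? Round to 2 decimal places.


S = 6 * ln(20/5)
I/I0 = 4.0
ln(4.0) = 1.3863
S = 6 * 1.3863
= 8.32


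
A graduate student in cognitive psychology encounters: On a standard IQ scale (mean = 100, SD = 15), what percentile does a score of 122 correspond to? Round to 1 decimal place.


z = (IQ - mean) / SD
z = (122 - 100) / 15 = 1.4667
Percentile = Phi(1.4667) * 100
Phi(1.4667) = 0.928771
= 92.9


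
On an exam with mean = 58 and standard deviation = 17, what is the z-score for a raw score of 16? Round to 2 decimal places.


z = (X - mu) / sigma
= (16 - 58) / 17
= -42 / 17
= -2.47


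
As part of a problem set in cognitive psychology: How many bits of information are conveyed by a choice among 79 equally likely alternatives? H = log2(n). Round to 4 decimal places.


H = log2(n)
H = log2(79)
= 6.3038


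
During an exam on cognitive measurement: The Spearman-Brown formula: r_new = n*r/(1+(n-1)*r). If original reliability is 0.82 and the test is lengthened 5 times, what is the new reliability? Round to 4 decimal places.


r_new = n*r / (1 + (n-1)*r)
Numerator = 5 * 0.82 = 4.1
Denominator = 1 + 4 * 0.82 = 4.28
r_new = 4.1 / 4.28
= 0.9579


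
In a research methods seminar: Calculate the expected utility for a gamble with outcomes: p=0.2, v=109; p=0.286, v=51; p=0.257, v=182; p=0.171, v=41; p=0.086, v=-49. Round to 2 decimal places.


EU = sum(p_i * v_i)
0.2 * 109 = 21.8
0.286 * 51 = 14.586
0.257 * 182 = 46.774
0.171 * 41 = 7.011
0.086 * -49 = -4.214
EU = 21.8 + 14.586 + 46.774 + 7.011 + -4.214
= 85.96


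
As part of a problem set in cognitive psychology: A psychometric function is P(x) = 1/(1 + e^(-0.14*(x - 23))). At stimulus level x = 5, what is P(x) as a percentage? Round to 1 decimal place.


P(x) = 1/(1 + e^(-0.14*(5 - 23)))
Exponent = -0.14 * -18 = 2.52
e^(2.52) = 12.428597
P = 1/(1 + 12.428597) = 0.074468
Percentage = 7.4


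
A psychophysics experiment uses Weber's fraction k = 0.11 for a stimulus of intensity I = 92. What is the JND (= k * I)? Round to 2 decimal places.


JND = k * I
JND = 0.11 * 92
= 10.12


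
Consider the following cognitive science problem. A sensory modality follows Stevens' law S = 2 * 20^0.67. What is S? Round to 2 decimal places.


S = 2 * 20^0.67
20^0.67 = 7.442
S = 2 * 7.442
= 14.88


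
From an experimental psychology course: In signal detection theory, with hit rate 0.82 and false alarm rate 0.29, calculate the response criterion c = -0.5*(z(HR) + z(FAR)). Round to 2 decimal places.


c = -0.5 * (z(HR) + z(FAR))
z(0.82) = 0.9154
z(0.29) = -0.5534
c = -0.5 * (0.9154 + -0.5534)
= -0.5 * 0.362
= -0.18


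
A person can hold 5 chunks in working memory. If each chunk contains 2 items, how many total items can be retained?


Total items = chunks * items_per_chunk
= 5 * 2
= 10


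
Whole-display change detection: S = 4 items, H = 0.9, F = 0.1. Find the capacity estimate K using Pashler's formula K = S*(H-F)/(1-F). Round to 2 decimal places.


K = S * (H - F) / (1 - F)
H - F = 0.8
1 - F = 0.9
K = 4 * 0.8 / 0.9
= 3.56


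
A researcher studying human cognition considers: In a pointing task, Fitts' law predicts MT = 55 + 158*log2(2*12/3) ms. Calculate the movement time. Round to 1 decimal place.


MT = 55 + 158 * log2(2*12/3)
2D/W = 8.0
log2(8.0) = 3.0
MT = 55 + 158 * 3.0
= 529.0 ms


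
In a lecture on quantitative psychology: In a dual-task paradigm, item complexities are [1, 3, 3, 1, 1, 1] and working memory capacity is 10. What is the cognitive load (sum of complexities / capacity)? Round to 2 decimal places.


Total complexity = 1 + 3 + 3 + 1 + 1 + 1 = 10
Load = total / capacity = 10 / 10
= 1.00


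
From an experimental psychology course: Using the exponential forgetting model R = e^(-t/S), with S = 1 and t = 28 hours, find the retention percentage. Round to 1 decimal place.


R = e^(-t/S)
-t/S = -28/1 = -28.0
R = e^(-28.0) = 0.0
Percentage = 0.0 * 100
= 0.0


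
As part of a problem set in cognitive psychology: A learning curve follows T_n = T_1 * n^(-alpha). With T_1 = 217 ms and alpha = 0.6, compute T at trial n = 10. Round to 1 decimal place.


T_n = 217 * 10^(-0.6)
10^(-0.6) = 0.251189
T_n = 217 * 0.251189
= 54.5 ms


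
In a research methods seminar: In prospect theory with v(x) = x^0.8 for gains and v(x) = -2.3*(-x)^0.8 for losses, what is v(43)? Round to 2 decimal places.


Since x = 43 >= 0, use v(x) = x^0.8
43^0.8 = 20.2663
v(43) = 20.27


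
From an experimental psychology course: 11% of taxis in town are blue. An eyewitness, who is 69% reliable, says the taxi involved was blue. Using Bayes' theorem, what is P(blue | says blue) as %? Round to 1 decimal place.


P(blue | says blue) = P(says blue | blue)*P(blue) / [P(says blue | blue)*P(blue) + P(says blue | not blue)*P(not blue)]
Numerator = 0.69 * 0.11 = 0.0759
False identification = 0.31 * 0.89 = 0.2759
P = 0.0759 / (0.0759 + 0.2759)
= 0.0759 / 0.3518
As percentage = 21.6


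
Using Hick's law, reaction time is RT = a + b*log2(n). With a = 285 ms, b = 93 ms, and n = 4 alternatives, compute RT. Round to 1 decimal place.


RT = 285 + 93 * log2(4)
log2(4) = 2.0
RT = 285 + 93 * 2.0
= 285 + 186.0
= 471.0 ms


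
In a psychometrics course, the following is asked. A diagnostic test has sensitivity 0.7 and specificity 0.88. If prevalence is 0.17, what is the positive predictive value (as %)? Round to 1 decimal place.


PPV = (sens * prev) / (sens * prev + (1-spec) * (1-prev))
Numerator = 0.7 * 0.17 = 0.119
P(positive and no disease) = (1 - spec) * (1 - prev) = (1 - 0.88) * (1 - 0.17) = 0.0996
Denominator = 0.119 + 0.0996 = 0.2186
PPV = 0.119 / 0.2186 = 0.544373
As percentage = 54.4


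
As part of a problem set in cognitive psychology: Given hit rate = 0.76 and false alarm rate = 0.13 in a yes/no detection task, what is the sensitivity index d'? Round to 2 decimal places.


d' = z(HR) - z(FAR)
z(0.76) = 0.7063
z(0.13) = -1.1264
d' = 0.7063 - -1.1264
= 1.83


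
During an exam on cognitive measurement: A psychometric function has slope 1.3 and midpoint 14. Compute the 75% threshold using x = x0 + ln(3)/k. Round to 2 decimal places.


At P = 0.75: 0.75 = 1/(1 + e^(-k*(x-x0)))
Solving: e^(-k*(x-x0)) = 1/3
x = x0 + ln(3)/k
ln(3) = 1.0986
x = 14 + 1.0986/1.3
= 14 + 0.8451
= 14.85


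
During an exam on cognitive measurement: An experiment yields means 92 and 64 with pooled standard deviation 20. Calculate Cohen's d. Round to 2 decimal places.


Cohen's d = (M1 - M2) / S_pooled
= (92 - 64) / 20
= 28 / 20
= 1.40


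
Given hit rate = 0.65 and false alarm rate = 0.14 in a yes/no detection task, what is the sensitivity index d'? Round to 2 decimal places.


d' = z(HR) - z(FAR)
z(0.65) = 0.3853
z(0.14) = -1.0803
d' = 0.3853 - -1.0803
= 1.47


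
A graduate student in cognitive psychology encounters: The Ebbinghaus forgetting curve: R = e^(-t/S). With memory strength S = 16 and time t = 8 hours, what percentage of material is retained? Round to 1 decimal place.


R = e^(-t/S)
-t/S = -8/16 = -0.5
R = e^(-0.5) = 0.606531
Percentage = 0.606531 * 100
= 60.7


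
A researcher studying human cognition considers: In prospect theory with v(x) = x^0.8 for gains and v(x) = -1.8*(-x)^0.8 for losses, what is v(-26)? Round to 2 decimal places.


Since x = -26 < 0, use v(x) = -lambda*(-x)^alpha
(-x) = 26
26^0.8 = 13.5512
v(-26) = -1.8 * 13.5512
= -24.39


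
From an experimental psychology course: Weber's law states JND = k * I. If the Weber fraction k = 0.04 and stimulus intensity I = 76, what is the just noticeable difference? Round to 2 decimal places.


JND = k * I
JND = 0.04 * 76
= 3.04


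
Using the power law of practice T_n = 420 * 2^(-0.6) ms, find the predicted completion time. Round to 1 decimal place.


T_n = 420 * 2^(-0.6)
2^(-0.6) = 0.659754
T_n = 420 * 0.659754
= 277.1 ms


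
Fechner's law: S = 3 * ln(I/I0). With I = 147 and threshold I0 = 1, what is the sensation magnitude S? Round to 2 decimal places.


S = 3 * ln(147/1)
I/I0 = 147.0
ln(147.0) = 4.9904
S = 3 * 4.9904
= 14.97


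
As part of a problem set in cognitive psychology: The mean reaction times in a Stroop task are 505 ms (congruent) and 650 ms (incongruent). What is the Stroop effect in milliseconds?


Stroop effect = RT(incongruent) - RT(congruent)
= 650 - 505
= 145 ms


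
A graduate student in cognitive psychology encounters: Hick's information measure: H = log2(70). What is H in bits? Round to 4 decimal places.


H = log2(n)
H = log2(70)
= 6.1293


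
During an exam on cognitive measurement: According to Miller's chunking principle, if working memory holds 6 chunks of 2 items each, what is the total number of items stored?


Total items = chunks * items_per_chunk
= 6 * 2
= 12


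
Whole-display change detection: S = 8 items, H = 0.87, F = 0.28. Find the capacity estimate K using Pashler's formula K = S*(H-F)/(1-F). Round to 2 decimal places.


K = S * (H - F) / (1 - F)
H - F = 0.59
1 - F = 0.72
K = 8 * 0.59 / 0.72
= 6.56


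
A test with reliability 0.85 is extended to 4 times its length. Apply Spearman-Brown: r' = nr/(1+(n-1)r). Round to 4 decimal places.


r_new = n*r / (1 + (n-1)*r)
Numerator = 4 * 0.85 = 3.4
Denominator = 1 + 3 * 0.85 = 3.55
r_new = 3.4 / 3.55
= 0.9577


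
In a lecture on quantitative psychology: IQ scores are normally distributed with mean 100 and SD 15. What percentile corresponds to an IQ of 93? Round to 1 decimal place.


z = (IQ - mean) / SD
z = (93 - 100) / 15 = -0.4667
Percentile = Phi(-0.4667) * 100
Phi(-0.4667) = 0.320357
= 32.0


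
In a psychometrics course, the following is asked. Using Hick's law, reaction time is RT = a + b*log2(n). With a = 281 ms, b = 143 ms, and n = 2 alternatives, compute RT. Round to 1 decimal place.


RT = 281 + 143 * log2(2)
log2(2) = 1.0
RT = 281 + 143 * 1.0
= 281 + 143.0
= 424.0 ms


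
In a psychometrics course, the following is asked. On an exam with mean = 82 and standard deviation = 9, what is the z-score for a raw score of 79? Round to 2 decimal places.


z = (X - mu) / sigma
= (79 - 82) / 9
= -3 / 9
= -0.33


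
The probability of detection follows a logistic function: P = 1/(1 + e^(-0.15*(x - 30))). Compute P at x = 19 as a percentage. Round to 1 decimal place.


P(x) = 1/(1 + e^(-0.15*(19 - 30)))
Exponent = -0.15 * -11 = 1.65
e^(1.65) = 5.20698
P = 1/(1 + 5.20698) = 0.161109
Percentage = 16.1


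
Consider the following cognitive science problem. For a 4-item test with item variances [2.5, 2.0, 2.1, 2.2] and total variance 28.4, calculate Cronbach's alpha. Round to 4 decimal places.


alpha = (k/(k-1)) * (1 - sum(s_i^2)/s_total^2)
sum(item variances) = 8.8
k/(k-1) = 4/3 = 1.333333
1 - 8.8/28.4 = 1 - 0.309859 = 0.690141
alpha = 1.333333 * 0.690141
= 0.9202


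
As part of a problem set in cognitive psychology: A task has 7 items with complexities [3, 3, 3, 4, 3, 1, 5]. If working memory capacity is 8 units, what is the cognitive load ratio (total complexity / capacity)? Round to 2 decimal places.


Total complexity = 3 + 3 + 3 + 4 + 3 + 1 + 5 = 22
Load = total / capacity = 22 / 8
= 2.75


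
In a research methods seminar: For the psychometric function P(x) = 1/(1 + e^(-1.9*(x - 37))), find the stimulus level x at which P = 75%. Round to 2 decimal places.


At P = 0.75: 0.75 = 1/(1 + e^(-k*(x-x0)))
Solving: e^(-k*(x-x0)) = 1/3
x = x0 + ln(3)/k
ln(3) = 1.0986
x = 37 + 1.0986/1.9
= 37 + 0.5782
= 37.58


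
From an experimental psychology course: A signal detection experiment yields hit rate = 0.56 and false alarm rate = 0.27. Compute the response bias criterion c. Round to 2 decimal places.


c = -0.5 * (z(HR) + z(FAR))
z(0.56) = 0.151
z(0.27) = -0.6128
c = -0.5 * (0.151 + -0.6128)
= -0.5 * -0.4618
= 0.23


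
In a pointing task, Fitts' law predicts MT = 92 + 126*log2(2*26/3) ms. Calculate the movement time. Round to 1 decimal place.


MT = 92 + 126 * log2(2*26/3)
2D/W = 17.333333
log2(17.333333) = 4.1155
MT = 92 + 126 * 4.1155
= 610.6 ms
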